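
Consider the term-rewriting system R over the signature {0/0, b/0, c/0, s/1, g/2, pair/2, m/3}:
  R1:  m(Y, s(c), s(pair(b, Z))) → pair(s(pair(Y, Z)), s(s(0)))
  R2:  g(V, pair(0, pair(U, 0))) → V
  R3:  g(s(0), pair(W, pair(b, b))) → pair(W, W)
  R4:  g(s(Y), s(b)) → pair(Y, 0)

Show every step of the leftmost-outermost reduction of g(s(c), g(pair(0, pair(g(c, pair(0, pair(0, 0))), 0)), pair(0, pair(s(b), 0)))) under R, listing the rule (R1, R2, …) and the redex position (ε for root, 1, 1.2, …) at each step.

s(c)

1. g(s(c), g(pair(0, pair(g(c, pair(0, pair(0, 0))), 0)), pair(0, pair(s(b), 0))))  →  g(s(c), pair(0, pair(g(c, pair(0, pair(0, 0))), 0)))   [R2 at 2]
2. g(s(c), pair(0, pair(g(c, pair(0, pair(0, 0))), 0)))  →  s(c)   [R2 at ε]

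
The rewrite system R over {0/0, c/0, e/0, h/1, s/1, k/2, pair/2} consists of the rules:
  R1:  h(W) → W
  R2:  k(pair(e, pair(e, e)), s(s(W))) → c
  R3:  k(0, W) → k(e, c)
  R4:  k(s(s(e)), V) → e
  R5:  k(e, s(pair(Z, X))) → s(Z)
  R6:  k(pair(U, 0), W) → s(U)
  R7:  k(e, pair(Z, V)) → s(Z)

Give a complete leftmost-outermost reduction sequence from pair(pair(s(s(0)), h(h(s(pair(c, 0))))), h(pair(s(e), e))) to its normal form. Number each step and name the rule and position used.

pair(pair(s(s(0)), s(pair(c, 0))), pair(s(e), e))

1. pair(pair(s(s(0)), h(h(s(pair(c, 0))))), h(pair(s(e), e)))  →  pair(pair(s(s(0)), h(s(pair(c, 0)))), h(pair(s(e), e)))   [R1 at 1.2]
2. pair(pair(s(s(0)), h(s(pair(c, 0)))), h(pair(s(e), e)))  →  pair(pair(s(s(0)), s(pair(c, 0))), h(pair(s(e), e)))   [R1 at 1.2]
3. pair(pair(s(s(0)), s(pair(c, 0))), h(pair(s(e), e)))  →  pair(pair(s(s(0)), s(pair(c, 0))), pair(s(e), e))   [R1 at 2]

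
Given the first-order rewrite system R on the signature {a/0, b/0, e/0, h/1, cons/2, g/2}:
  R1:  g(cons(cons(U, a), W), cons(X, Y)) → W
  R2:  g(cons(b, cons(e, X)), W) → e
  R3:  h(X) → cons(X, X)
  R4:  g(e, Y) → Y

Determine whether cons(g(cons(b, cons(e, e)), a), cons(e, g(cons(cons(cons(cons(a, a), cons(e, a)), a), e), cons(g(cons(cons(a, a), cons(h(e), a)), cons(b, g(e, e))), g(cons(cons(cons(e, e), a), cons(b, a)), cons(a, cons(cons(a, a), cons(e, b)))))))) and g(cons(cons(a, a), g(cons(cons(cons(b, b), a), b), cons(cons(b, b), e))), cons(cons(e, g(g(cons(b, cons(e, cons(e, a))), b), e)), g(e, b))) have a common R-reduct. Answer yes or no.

Reduce t₁ = cons(g(cons(b, cons(e, e)), a), cons(e, g(cons(cons(cons(cons(a, a), cons(e, a)), a), e), cons(g(cons(cons(a, a), cons(h(e), a)), cons(b, g(e, e))), g(cons(cons(cons(e, e), a), cons(b, a)), cons(a, cons(cons(a, a), cons(e, b)))))))):
1. cons(g(cons(b, cons(e, e)), a), cons(e, g(cons(cons(cons(cons(a, a), cons(e, a)), a), e), cons(g(cons(cons(a, a), cons(h(e), a)), cons(b, g(e, e))), g(cons(cons(cons(e, e), a), cons(b, a)), cons(a, cons(cons(a, a), cons(e, b))))))))  →  cons(e, cons(e, g(cons(cons(cons(cons(a, a), cons(e, a)), a), e), cons(g(cons(cons(a, a), cons(h(e), a)), cons(b, g(e, e))), g(cons(cons(cons(e, e), a), cons(b, a)), cons(a, cons(cons(a, a), cons(e, b))))))))   [R2 at 1]
2. cons(e, cons(e, g(cons(cons(cons(cons(a, a), cons(e, a)), a), e), cons(g(cons(cons(a, a), cons(h(e), a)), cons(b, g(e, e))), g(cons(cons(cons(e, e), a), cons(b, a)), cons(a, cons(cons(a, a), cons(e, b))))))))  →  cons(e, cons(e, e))   [R1 at 2.2]

Reduce t₂ = g(cons(cons(a, a), g(cons(cons(cons(b, b), a), b), cons(cons(b, b), e))), cons(cons(e, g(g(cons(b, cons(e, cons(e, a))), b), e)), g(e, b))):
1. g(cons(cons(a, a), g(cons(cons(cons(b, b), a), b), cons(cons(b, b), e))), cons(cons(e, g(g(cons(b, cons(e, cons(e, a))), b), e)), g(e, b)))  →  g(cons(cons(cons(b, b), a), b), cons(cons(b, b), e))   [R1 at ε]
2. g(cons(cons(cons(b, b), a), b), cons(cons(b, b), e))  →  b   [R1 at ε]

no — NF(t₁) = cons(e, cons(e, e)), NF(t₂) = b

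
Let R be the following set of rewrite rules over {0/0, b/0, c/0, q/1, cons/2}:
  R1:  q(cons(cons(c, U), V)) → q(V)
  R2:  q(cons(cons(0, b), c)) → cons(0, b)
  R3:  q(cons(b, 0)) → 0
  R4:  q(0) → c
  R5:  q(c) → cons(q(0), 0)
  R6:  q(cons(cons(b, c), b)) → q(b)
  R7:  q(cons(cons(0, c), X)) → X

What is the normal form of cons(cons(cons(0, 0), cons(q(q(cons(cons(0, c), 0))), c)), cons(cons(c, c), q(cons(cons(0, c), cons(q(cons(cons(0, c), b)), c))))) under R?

1. cons(cons(cons(0, 0), cons(q(q(cons(cons(0, c), 0))), c)), cons(cons(c, c), q(cons(cons(0, c), cons(q(cons(cons(0, c), b)), c)))))  →  cons(cons(cons(0, 0), cons(q(0), c)), cons(cons(c, c), q(cons(cons(0, c), cons(q(cons(cons(0, c), b)), c)))))   [R7 at 1.2.1.1]
2. cons(cons(cons(0, 0), cons(q(0), c)), cons(cons(c, c), q(cons(cons(0, c), cons(q(cons(cons(0, c), b)), c)))))  →  cons(cons(cons(0, 0), cons(c, c)), cons(cons(c, c), q(cons(cons(0, c), cons(q(cons(cons(0, c), b)), c)))))   [R4 at 1.2.1]
3. cons(cons(cons(0, 0), cons(c, c)), cons(cons(c, c), q(cons(cons(0, c), cons(q(cons(cons(0, c), b)), c)))))  →  cons(cons(cons(0, 0), cons(c, c)), cons(cons(c, c), cons(q(cons(cons(0, c), b)), c)))   [R7 at 2.2]
4. cons(cons(cons(0, 0), cons(c, c)), cons(cons(c, c), cons(q(cons(cons(0, c), b)), c)))  →  cons(cons(cons(0, 0), cons(c, c)), cons(cons(c, c), cons(b, c)))   [R7 at 2.2.1]

cons(cons(cons(0, 0), cons(c, c)), cons(cons(c, c), cons(b, c)))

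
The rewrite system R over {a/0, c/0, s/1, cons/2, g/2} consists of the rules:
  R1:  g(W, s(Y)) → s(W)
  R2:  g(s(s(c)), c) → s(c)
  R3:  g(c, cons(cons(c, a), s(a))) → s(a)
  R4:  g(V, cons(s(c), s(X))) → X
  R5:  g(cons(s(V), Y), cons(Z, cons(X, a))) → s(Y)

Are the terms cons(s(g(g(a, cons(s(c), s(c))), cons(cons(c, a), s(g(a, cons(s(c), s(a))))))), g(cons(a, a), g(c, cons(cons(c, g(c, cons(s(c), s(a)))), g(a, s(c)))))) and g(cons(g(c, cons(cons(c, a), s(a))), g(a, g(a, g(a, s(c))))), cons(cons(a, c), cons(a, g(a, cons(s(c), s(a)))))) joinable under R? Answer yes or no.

no — NF(t₁) = cons(s(s(a)), s(cons(a, a))), NF(t₂) = s(s(a))

Reduce t₁ = cons(s(g(g(a, cons(s(c), s(c))), cons(cons(c, a), s(g(a, cons(s(c), s(a))))))), g(cons(a, a), g(c, cons(cons(c, g(c, cons(s(c), s(a)))), g(a, s(c)))))):
1. cons(s(g(g(a, cons(s(c), s(c))), cons(cons(c, a), s(g(a, cons(s(c), s(a))))))), g(cons(a, a), g(c, cons(cons(c, g(c, cons(s(c), s(a)))), g(a, s(c))))))  →  cons(s(g(c, cons(cons(c, a), s(g(a, cons(s(c), s(a))))))), g(cons(a, a), g(c, cons(cons(c, g(c, cons(s(c), s(a)))), g(a, s(c))))))   [R4 at 1.1.1]
2. cons(s(g(c, cons(cons(c, a), s(g(a, cons(s(c), s(a))))))), g(cons(a, a), g(c, cons(cons(c, g(c, cons(s(c), s(a)))), g(a, s(c))))))  →  cons(s(g(c, cons(cons(c, a), s(a)))), g(cons(a, a), g(c, cons(cons(c, g(c, cons(s(c), s(a)))), g(a, s(c))))))   [R4 at 1.1.2.2.1]
3. cons(s(g(c, cons(cons(c, a), s(a)))), g(cons(a, a), g(c, cons(cons(c, g(c, cons(s(c), s(a)))), g(a, s(c))))))  →  cons(s(s(a)), g(cons(a, a), g(c, cons(cons(c, g(c, cons(s(c), s(a)))), g(a, s(c))))))   [R3 at 1.1]
4. cons(s(s(a)), g(cons(a, a), g(c, cons(cons(c, g(c, cons(s(c), s(a)))), g(a, s(c))))))  →  cons(s(s(a)), g(cons(a, a), g(c, cons(cons(c, a), g(a, s(c))))))   [R4 at 2.2.2.1.2]
5. cons(s(s(a)), g(cons(a, a), g(c, cons(cons(c, a), g(a, s(c))))))  →  cons(s(s(a)), g(cons(a, a), g(c, cons(cons(c, a), s(a)))))   [R1 at 2.2.2.2]
6. cons(s(s(a)), g(cons(a, a), g(c, cons(cons(c, a), s(a)))))  →  cons(s(s(a)), g(cons(a, a), s(a)))   [R3 at 2.2]
7. cons(s(s(a)), g(cons(a, a), s(a)))  →  cons(s(s(a)), s(cons(a, a)))   [R1 at 2]

Reduce t₂ = g(cons(g(c, cons(cons(c, a), s(a))), g(a, g(a, g(a, s(c))))), cons(cons(a, c), cons(a, g(a, cons(s(c), s(a)))))):
1. g(cons(g(c, cons(cons(c, a), s(a))), g(a, g(a, g(a, s(c))))), cons(cons(a, c), cons(a, g(a, cons(s(c), s(a))))))  →  g(cons(s(a), g(a, g(a, g(a, s(c))))), cons(cons(a, c), cons(a, g(a, cons(s(c), s(a))))))   [R3 at 1.1]
2. g(cons(s(a), g(a, g(a, g(a, s(c))))), cons(cons(a, c), cons(a, g(a, cons(s(c), s(a))))))  →  g(cons(s(a), g(a, g(a, s(a)))), cons(cons(a, c), cons(a, g(a, cons(s(c), s(a))))))   [R1 at 1.2.2.2]
3. g(cons(s(a), g(a, g(a, s(a)))), cons(cons(a, c), cons(a, g(a, cons(s(c), s(a))))))  →  g(cons(s(a), g(a, s(a))), cons(cons(a, c), cons(a, g(a, cons(s(c), s(a))))))   [R1 at 1.2.2]
4. g(cons(s(a), g(a, s(a))), cons(cons(a, c), cons(a, g(a, cons(s(c), s(a))))))  →  g(cons(s(a), s(a)), cons(cons(a, c), cons(a, g(a, cons(s(c), s(a))))))   [R1 at 1.2]
5. g(cons(s(a), s(a)), cons(cons(a, c), cons(a, g(a, cons(s(c), s(a))))))  →  g(cons(s(a), s(a)), cons(cons(a, c), cons(a, a)))   [R4 at 2.2.2]
6. g(cons(s(a), s(a)), cons(cons(a, c), cons(a, a)))  →  s(s(a))   [R5 at ε]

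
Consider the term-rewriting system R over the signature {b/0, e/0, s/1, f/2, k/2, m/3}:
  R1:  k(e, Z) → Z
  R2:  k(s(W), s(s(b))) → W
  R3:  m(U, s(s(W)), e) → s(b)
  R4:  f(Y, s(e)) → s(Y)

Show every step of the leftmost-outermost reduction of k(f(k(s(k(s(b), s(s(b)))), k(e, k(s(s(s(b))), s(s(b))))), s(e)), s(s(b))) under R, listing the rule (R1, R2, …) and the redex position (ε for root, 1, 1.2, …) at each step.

b

1. k(f(k(s(k(s(b), s(s(b)))), k(e, k(s(s(s(b))), s(s(b))))), s(e)), s(s(b)))  →  k(s(k(s(k(s(b), s(s(b)))), k(e, k(s(s(s(b))), s(s(b)))))), s(s(b)))   [R4 at 1]
2. k(s(k(s(k(s(b), s(s(b)))), k(e, k(s(s(s(b))), s(s(b)))))), s(s(b)))  →  k(s(k(s(b), s(s(b)))), k(e, k(s(s(s(b))), s(s(b)))))   [R2 at ε]
3. k(s(k(s(b), s(s(b)))), k(e, k(s(s(s(b))), s(s(b)))))  →  k(s(b), k(e, k(s(s(s(b))), s(s(b)))))   [R2 at 1.1]
4. k(s(b), k(e, k(s(s(s(b))), s(s(b)))))  →  k(s(b), k(s(s(s(b))), s(s(b))))   [R1 at 2]
5. k(s(b), k(s(s(s(b))), s(s(b))))  →  k(s(b), s(s(b)))   [R2 at 2]
6. k(s(b), s(s(b)))  →  b   [R2 at ε]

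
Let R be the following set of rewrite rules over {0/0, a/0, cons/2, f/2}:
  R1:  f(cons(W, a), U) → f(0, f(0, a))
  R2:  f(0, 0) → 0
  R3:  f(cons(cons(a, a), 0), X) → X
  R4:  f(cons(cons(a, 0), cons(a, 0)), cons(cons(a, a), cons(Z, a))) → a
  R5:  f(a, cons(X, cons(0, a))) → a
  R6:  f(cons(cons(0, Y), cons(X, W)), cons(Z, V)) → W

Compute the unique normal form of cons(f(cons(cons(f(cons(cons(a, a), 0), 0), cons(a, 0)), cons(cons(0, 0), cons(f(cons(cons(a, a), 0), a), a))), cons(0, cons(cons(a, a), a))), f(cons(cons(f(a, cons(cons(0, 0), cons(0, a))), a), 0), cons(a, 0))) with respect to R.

cons(cons(a, a), cons(a, 0))

1. cons(f(cons(cons(f(cons(cons(a, a), 0), 0), cons(a, 0)), cons(cons(0, 0), cons(f(cons(cons(a, a), 0), a), a))), cons(0, cons(cons(a, a), a))), f(cons(cons(f(a, cons(cons(0, 0), cons(0, a))), a), 0), cons(a, 0)))  →  cons(f(cons(cons(0, cons(a, 0)), cons(cons(0, 0), cons(f(cons(cons(a, a), 0), a), a))), cons(0, cons(cons(a, a), a))), f(cons(cons(f(a, cons(cons(0, 0), cons(0, a))), a), 0), cons(a, 0)))   [R3 at 1.1.1.1]
2. cons(f(cons(cons(0, cons(a, 0)), cons(cons(0, 0), cons(f(cons(cons(a, a), 0), a), a))), cons(0, cons(cons(a, a), a))), f(cons(cons(f(a, cons(cons(0, 0), cons(0, a))), a), 0), cons(a, 0)))  →  cons(cons(f(cons(cons(a, a), 0), a), a), f(cons(cons(f(a, cons(cons(0, 0), cons(0, a))), a), 0), cons(a, 0)))   [R6 at 1]
3. cons(cons(f(cons(cons(a, a), 0), a), a), f(cons(cons(f(a, cons(cons(0, 0), cons(0, a))), a), 0), cons(a, 0)))  →  cons(cons(a, a), f(cons(cons(f(a, cons(cons(0, 0), cons(0, a))), a), 0), cons(a, 0)))   [R3 at 1.1]
4. cons(cons(a, a), f(cons(cons(f(a, cons(cons(0, 0), cons(0, a))), a), 0), cons(a, 0)))  →  cons(cons(a, a), f(cons(cons(a, a), 0), cons(a, 0)))   [R5 at 2.1.1.1]
5. cons(cons(a, a), f(cons(cons(a, a), 0), cons(a, 0)))  →  cons(cons(a, a), cons(a, 0))   [R3 at 2]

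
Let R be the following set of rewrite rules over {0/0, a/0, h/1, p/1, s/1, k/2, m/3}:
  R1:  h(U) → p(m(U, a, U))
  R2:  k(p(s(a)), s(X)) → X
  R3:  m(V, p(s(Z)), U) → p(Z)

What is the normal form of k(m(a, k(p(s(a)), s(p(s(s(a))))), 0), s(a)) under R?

a

1. k(m(a, k(p(s(a)), s(p(s(s(a))))), 0), s(a))  →  k(m(a, p(s(s(a))), 0), s(a))   [R2 at 1.2]
2. k(m(a, p(s(s(a))), 0), s(a))  →  k(p(s(a)), s(a))   [R3 at 1]
3. k(p(s(a)), s(a))  →  a   [R2 at ε]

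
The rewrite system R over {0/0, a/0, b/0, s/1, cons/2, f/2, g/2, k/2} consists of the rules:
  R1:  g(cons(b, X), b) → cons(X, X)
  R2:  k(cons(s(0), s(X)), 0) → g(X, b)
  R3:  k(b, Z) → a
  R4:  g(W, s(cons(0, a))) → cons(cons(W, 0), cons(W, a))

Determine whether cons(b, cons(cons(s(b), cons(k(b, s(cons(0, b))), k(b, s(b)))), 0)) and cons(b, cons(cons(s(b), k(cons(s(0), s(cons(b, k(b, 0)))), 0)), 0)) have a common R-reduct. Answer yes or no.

yes — NF(t₁) = cons(b, cons(cons(s(b), cons(a, a)), 0)), NF(t₂) = cons(b, cons(cons(s(b), cons(a, a)), 0))

Reduce t₁ = cons(b, cons(cons(s(b), cons(k(b, s(cons(0, b))), k(b, s(b)))), 0)):
1. cons(b, cons(cons(s(b), cons(k(b, s(cons(0, b))), k(b, s(b)))), 0))  →  cons(b, cons(cons(s(b), cons(a, k(b, s(b)))), 0))   [R3 at 2.1.2.1]
2. cons(b, cons(cons(s(b), cons(a, k(b, s(b)))), 0))  →  cons(b, cons(cons(s(b), cons(a, a)), 0))   [R3 at 2.1.2.2]

Reduce t₂ = cons(b, cons(cons(s(b), k(cons(s(0), s(cons(b, k(b, 0)))), 0)), 0)):
1. cons(b, cons(cons(s(b), k(cons(s(0), s(cons(b, k(b, 0)))), 0)), 0))  →  cons(b, cons(cons(s(b), g(cons(b, k(b, 0)), b)), 0))   [R2 at 2.1.2]
2. cons(b, cons(cons(s(b), g(cons(b, k(b, 0)), b)), 0))  →  cons(b, cons(cons(s(b), cons(k(b, 0), k(b, 0))), 0))   [R1 at 2.1.2]
3. cons(b, cons(cons(s(b), cons(k(b, 0), k(b, 0))), 0))  →  cons(b, cons(cons(s(b), cons(a, k(b, 0))), 0))   [R3 at 2.1.2.1]
4. cons(b, cons(cons(s(b), cons(a, k(b, 0))), 0))  →  cons(b, cons(cons(s(b), cons(a, a)), 0))   [R3 at 2.1.2.2]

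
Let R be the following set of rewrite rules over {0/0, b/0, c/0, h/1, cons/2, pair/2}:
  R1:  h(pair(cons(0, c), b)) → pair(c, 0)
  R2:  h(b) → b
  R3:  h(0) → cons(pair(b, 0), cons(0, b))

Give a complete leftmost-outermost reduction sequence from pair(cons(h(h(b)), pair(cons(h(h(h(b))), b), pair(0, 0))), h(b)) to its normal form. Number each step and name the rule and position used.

1. pair(cons(h(h(b)), pair(cons(h(h(h(b))), b), pair(0, 0))), h(b))  →  pair(cons(h(b), pair(cons(h(h(h(b))), b), pair(0, 0))), h(b))   [R2 at 1.1.1]
2. pair(cons(h(b), pair(cons(h(h(h(b))), b), pair(0, 0))), h(b))  →  pair(cons(b, pair(cons(h(h(h(b))), b), pair(0, 0))), h(b))   [R2 at 1.1]
3. pair(cons(b, pair(cons(h(h(h(b))), b), pair(0, 0))), h(b))  →  pair(cons(b, pair(cons(h(h(b)), b), pair(0, 0))), h(b))   [R2 at 1.2.1.1.1.1]
4. pair(cons(b, pair(cons(h(h(b)), b), pair(0, 0))), h(b))  →  pair(cons(b, pair(cons(h(b), b), pair(0, 0))), h(b))   [R2 at 1.2.1.1.1]
5. pair(cons(b, pair(cons(h(b), b), pair(0, 0))), h(b))  →  pair(cons(b, pair(cons(b, b), pair(0, 0))), h(b))   [R2 at 1.2.1.1]
6. pair(cons(b, pair(cons(b, b), pair(0, 0))), h(b))  →  pair(cons(b, pair(cons(b, b), pair(0, 0))), b)   [R2 at 2]

pair(cons(b, pair(cons(b, b), pair(0, 0))), b)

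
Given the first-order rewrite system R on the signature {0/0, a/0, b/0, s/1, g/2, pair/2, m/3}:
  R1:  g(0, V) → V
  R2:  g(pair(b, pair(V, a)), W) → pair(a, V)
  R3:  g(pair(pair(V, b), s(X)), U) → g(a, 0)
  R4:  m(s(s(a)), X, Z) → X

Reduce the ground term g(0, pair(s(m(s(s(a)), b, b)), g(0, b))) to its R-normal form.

pair(s(b), b)

1. g(0, pair(s(m(s(s(a)), b, b)), g(0, b)))  →  pair(s(m(s(s(a)), b, b)), g(0, b))   [R1 at ε]
2. pair(s(m(s(s(a)), b, b)), g(0, b))  →  pair(s(b), g(0, b))   [R4 at 1.1]
3. pair(s(b), g(0, b))  →  pair(s(b), b)   [R1 at 2]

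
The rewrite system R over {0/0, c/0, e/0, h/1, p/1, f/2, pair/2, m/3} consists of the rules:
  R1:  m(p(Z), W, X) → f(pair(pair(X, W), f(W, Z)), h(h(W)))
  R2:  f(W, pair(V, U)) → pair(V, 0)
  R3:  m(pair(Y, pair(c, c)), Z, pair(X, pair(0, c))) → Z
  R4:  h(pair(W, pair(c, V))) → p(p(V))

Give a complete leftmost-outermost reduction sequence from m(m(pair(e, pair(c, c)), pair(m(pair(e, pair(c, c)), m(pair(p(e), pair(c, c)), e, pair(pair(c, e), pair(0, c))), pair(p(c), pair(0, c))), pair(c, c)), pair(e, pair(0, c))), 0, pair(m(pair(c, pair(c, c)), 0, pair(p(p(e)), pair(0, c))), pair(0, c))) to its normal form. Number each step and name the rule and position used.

1. m(m(pair(e, pair(c, c)), pair(m(pair(e, pair(c, c)), m(pair(p(e), pair(c, c)), e, pair(pair(c, e), pair(0, c))), pair(p(c), pair(0, c))), pair(c, c)), pair(e, pair(0, c))), 0, pair(m(pair(c, pair(c, c)), 0, pair(p(p(e)), pair(0, c))), pair(0, c)))  →  m(pair(m(pair(e, pair(c, c)), m(pair(p(e), pair(c, c)), e, pair(pair(c, e), pair(0, c))), pair(p(c), pair(0, c))), pair(c, c)), 0, pair(m(pair(c, pair(c, c)), 0, pair(p(p(e)), pair(0, c))), pair(0, c)))   [R3 at 1]
2. m(pair(m(pair(e, pair(c, c)), m(pair(p(e), pair(c, c)), e, pair(pair(c, e), pair(0, c))), pair(p(c), pair(0, c))), pair(c, c)), 0, pair(m(pair(c, pair(c, c)), 0, pair(p(p(e)), pair(0, c))), pair(0, c)))  →  0   [R3 at ε]

0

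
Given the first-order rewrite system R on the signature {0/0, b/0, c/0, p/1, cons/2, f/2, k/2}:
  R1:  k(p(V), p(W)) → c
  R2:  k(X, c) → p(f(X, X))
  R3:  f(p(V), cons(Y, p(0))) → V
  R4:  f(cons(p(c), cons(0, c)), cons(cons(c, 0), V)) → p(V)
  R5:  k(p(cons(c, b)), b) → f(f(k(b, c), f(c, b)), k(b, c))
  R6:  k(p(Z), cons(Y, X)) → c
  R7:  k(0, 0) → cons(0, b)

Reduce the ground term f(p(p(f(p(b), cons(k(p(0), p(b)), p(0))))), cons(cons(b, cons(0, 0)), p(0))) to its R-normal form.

p(b)

1. f(p(p(f(p(b), cons(k(p(0), p(b)), p(0))))), cons(cons(b, cons(0, 0)), p(0)))  →  p(f(p(b), cons(k(p(0), p(b)), p(0))))   [R3 at ε]
2. p(f(p(b), cons(k(p(0), p(b)), p(0))))  →  p(b)   [R3 at 1]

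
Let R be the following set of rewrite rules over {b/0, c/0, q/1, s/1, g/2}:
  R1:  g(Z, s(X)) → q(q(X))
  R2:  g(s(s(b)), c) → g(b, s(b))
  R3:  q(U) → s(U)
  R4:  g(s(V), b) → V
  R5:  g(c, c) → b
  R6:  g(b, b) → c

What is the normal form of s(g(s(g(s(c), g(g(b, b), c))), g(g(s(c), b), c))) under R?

1. s(g(s(g(s(c), g(g(b, b), c))), g(g(s(c), b), c)))  →  s(g(s(g(s(c), g(c, c))), g(g(s(c), b), c)))   [R6 at 1.1.1.2.1]
2. s(g(s(g(s(c), g(c, c))), g(g(s(c), b), c)))  →  s(g(s(g(s(c), b)), g(g(s(c), b), c)))   [R5 at 1.1.1.2]
3. s(g(s(g(s(c), b)), g(g(s(c), b), c)))  →  s(g(s(c), g(g(s(c), b), c)))   [R4 at 1.1.1]
4. s(g(s(c), g(g(s(c), b), c)))  →  s(g(s(c), g(c, c)))   [R4 at 1.2.1]
5. s(g(s(c), g(c, c)))  →  s(g(s(c), b))   [R5 at 1.2]
6. s(g(s(c), b))  →  s(c)   [R4 at 1]

s(c)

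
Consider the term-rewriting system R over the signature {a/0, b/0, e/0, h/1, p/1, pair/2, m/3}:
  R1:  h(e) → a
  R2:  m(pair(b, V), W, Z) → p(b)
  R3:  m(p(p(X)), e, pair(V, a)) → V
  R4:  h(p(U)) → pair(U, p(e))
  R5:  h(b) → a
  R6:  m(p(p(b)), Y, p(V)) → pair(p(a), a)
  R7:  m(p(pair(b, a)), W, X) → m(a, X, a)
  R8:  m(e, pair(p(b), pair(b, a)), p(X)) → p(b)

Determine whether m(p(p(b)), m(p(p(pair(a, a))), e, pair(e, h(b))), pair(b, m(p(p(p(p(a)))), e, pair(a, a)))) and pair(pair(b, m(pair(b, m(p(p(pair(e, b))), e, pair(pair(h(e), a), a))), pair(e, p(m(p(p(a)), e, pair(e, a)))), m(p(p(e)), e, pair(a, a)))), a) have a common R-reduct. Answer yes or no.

no — NF(t₁) = b, NF(t₂) = pair(pair(b, p(b)), a)

Reduce t₁ = m(p(p(b)), m(p(p(pair(a, a))), e, pair(e, h(b))), pair(b, m(p(p(p(p(a)))), e, pair(a, a)))):
1. m(p(p(b)), m(p(p(pair(a, a))), e, pair(e, h(b))), pair(b, m(p(p(p(p(a)))), e, pair(a, a))))  →  m(p(p(b)), m(p(p(pair(a, a))), e, pair(e, a)), pair(b, m(p(p(p(p(a)))), e, pair(a, a))))   [R5 at 2.3.2]
2. m(p(p(b)), m(p(p(pair(a, a))), e, pair(e, a)), pair(b, m(p(p(p(p(a)))), e, pair(a, a))))  →  m(p(p(b)), e, pair(b, m(p(p(p(p(a)))), e, pair(a, a))))   [R3 at 2]
3. m(p(p(b)), e, pair(b, m(p(p(p(p(a)))), e, pair(a, a))))  →  m(p(p(b)), e, pair(b, a))   [R3 at 3.2]
4. m(p(p(b)), e, pair(b, a))  →  b   [R3 at ε]

Reduce t₂ = pair(pair(b, m(pair(b, m(p(p(pair(e, b))), e, pair(pair(h(e), a), a))), pair(e, p(m(p(p(a)), e, pair(e, a)))), m(p(p(e)), e, pair(a, a)))), a):
1. pair(pair(b, m(pair(b, m(p(p(pair(e, b))), e, pair(pair(h(e), a), a))), pair(e, p(m(p(p(a)), e, pair(e, a)))), m(p(p(e)), e, pair(a, a)))), a)  →  pair(pair(b, p(b)), a)   [R2 at 1.2]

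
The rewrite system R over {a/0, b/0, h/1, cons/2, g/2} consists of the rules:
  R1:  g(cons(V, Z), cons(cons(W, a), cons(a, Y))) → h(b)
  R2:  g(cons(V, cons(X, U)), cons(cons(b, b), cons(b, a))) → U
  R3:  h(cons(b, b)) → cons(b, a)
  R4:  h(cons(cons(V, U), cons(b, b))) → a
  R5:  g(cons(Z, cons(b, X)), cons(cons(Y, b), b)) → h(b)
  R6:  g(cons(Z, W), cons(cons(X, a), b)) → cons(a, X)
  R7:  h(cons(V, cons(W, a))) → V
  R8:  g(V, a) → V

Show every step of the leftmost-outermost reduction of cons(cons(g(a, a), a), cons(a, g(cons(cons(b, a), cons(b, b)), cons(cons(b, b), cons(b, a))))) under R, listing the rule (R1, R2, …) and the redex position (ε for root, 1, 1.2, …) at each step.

cons(cons(a, a), cons(a, b))

1. cons(cons(g(a, a), a), cons(a, g(cons(cons(b, a), cons(b, b)), cons(cons(b, b), cons(b, a)))))  →  cons(cons(a, a), cons(a, g(cons(cons(b, a), cons(b, b)), cons(cons(b, b), cons(b, a)))))   [R8 at 1.1]
2. cons(cons(a, a), cons(a, g(cons(cons(b, a), cons(b, b)), cons(cons(b, b), cons(b, a)))))  →  cons(cons(a, a), cons(a, b))   [R2 at 2.2]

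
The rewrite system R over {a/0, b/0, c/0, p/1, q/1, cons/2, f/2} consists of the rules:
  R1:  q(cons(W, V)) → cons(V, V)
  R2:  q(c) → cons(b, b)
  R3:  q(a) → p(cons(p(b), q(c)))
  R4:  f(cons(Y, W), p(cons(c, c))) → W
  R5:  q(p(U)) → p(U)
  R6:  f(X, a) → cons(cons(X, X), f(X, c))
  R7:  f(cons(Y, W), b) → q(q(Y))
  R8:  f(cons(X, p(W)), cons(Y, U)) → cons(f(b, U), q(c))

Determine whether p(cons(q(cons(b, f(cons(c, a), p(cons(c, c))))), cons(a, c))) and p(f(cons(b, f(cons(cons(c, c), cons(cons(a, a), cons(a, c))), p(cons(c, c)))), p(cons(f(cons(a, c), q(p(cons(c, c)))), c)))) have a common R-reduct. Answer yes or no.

Reduce t₁ = p(cons(q(cons(b, f(cons(c, a), p(cons(c, c))))), cons(a, c))):
1. p(cons(q(cons(b, f(cons(c, a), p(cons(c, c))))), cons(a, c)))  →  p(cons(cons(f(cons(c, a), p(cons(c, c))), f(cons(c, a), p(cons(c, c)))), cons(a, c)))   [R1 at 1.1]
2. p(cons(cons(f(cons(c, a), p(cons(c, c))), f(cons(c, a), p(cons(c, c)))), cons(a, c)))  →  p(cons(cons(a, f(cons(c, a), p(cons(c, c)))), cons(a, c)))   [R4 at 1.1.1]
3. p(cons(cons(a, f(cons(c, a), p(cons(c, c)))), cons(a, c)))  →  p(cons(cons(a, a), cons(a, c)))   [R4 at 1.1.2]

Reduce t₂ = p(f(cons(b, f(cons(cons(c, c), cons(cons(a, a), cons(a, c))), p(cons(c, c)))), p(cons(f(cons(a, c), q(p(cons(c, c)))), c)))):
1. p(f(cons(b, f(cons(cons(c, c), cons(cons(a, a), cons(a, c))), p(cons(c, c)))), p(cons(f(cons(a, c), q(p(cons(c, c)))), c))))  →  p(f(cons(b, cons(cons(a, a), cons(a, c))), p(cons(f(cons(a, c), q(p(cons(c, c)))), c))))   [R4 at 1.1.2]
2. p(f(cons(b, cons(cons(a, a), cons(a, c))), p(cons(f(cons(a, c), q(p(cons(c, c)))), c))))  →  p(f(cons(b, cons(cons(a, a), cons(a, c))), p(cons(f(cons(a, c), p(cons(c, c))), c))))   [R5 at 1.2.1.1.2]
3. p(f(cons(b, cons(cons(a, a), cons(a, c))), p(cons(f(cons(a, c), p(cons(c, c))), c))))  →  p(f(cons(b, cons(cons(a, a), cons(a, c))), p(cons(c, c))))   [R4 at 1.2.1.1]
4. p(f(cons(b, cons(cons(a, a), cons(a, c))), p(cons(c, c))))  →  p(cons(cons(a, a), cons(a, c)))   [R4 at 1]

yes — NF(t₁) = p(cons(cons(a, a), cons(a, c))), NF(t₂) = p(cons(cons(a, a), cons(a, c)))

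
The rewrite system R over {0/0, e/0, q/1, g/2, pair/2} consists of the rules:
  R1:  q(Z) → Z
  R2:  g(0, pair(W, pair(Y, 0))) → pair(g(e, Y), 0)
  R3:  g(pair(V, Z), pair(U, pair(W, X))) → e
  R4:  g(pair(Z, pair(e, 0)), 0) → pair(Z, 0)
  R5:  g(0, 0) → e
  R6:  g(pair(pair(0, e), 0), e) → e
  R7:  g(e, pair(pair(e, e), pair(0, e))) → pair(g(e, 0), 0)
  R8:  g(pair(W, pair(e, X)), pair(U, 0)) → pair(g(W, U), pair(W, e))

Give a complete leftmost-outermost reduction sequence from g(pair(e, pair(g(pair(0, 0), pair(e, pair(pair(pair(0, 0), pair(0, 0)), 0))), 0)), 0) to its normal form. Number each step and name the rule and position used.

pair(e, 0)

1. g(pair(e, pair(g(pair(0, 0), pair(e, pair(pair(pair(0, 0), pair(0, 0)), 0))), 0)), 0)  →  g(pair(e, pair(e, 0)), 0)   [R3 at 1.2.1]
2. g(pair(e, pair(e, 0)), 0)  →  pair(e, 0)   [R4 at ε]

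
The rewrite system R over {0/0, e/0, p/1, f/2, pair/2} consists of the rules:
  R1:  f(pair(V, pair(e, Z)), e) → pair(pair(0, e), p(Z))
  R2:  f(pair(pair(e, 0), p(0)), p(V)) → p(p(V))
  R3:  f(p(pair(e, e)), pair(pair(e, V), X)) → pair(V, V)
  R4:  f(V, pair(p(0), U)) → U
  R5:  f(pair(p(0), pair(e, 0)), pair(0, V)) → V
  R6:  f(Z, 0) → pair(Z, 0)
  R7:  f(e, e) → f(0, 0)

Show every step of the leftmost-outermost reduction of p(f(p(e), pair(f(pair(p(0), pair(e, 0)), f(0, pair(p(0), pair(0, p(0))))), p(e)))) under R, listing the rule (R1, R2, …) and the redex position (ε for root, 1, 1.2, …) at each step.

1. p(f(p(e), pair(f(pair(p(0), pair(e, 0)), f(0, pair(p(0), pair(0, p(0))))), p(e))))  →  p(f(p(e), pair(f(pair(p(0), pair(e, 0)), pair(0, p(0))), p(e))))   [R4 at 1.2.1.2]
2. p(f(p(e), pair(f(pair(p(0), pair(e, 0)), pair(0, p(0))), p(e))))  →  p(f(p(e), pair(p(0), p(e))))   [R5 at 1.2.1]
3. p(f(p(e), pair(p(0), p(e))))  →  p(p(e))   [R4 at 1]

p(p(e))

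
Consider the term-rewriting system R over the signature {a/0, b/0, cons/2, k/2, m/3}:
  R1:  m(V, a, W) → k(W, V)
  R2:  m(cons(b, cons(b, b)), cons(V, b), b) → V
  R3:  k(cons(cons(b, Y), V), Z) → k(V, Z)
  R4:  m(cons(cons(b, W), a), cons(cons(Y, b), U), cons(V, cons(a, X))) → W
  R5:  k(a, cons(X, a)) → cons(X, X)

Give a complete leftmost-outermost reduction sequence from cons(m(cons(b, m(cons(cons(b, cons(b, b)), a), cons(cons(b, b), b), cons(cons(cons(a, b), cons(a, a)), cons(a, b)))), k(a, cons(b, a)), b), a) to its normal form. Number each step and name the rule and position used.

cons(b, a)

1. cons(m(cons(b, m(cons(cons(b, cons(b, b)), a), cons(cons(b, b), b), cons(cons(cons(a, b), cons(a, a)), cons(a, b)))), k(a, cons(b, a)), b), a)  →  cons(m(cons(b, cons(b, b)), k(a, cons(b, a)), b), a)   [R4 at 1.1.2]
2. cons(m(cons(b, cons(b, b)), k(a, cons(b, a)), b), a)  →  cons(m(cons(b, cons(b, b)), cons(b, b), b), a)   [R5 at 1.2]
3. cons(m(cons(b, cons(b, b)), cons(b, b), b), a)  →  cons(b, a)   [R2 at 1]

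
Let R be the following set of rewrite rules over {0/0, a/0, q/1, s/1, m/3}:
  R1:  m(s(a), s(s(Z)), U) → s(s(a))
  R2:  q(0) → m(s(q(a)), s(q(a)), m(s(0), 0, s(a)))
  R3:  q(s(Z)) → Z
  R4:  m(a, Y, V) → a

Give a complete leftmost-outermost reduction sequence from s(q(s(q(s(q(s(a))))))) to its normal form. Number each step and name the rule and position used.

s(a)

1. s(q(s(q(s(q(s(a)))))))  →  s(q(s(q(s(a)))))   [R3 at 1]
2. s(q(s(q(s(a)))))  →  s(q(s(a)))   [R3 at 1]
3. s(q(s(a)))  →  s(a)   [R3 at 1]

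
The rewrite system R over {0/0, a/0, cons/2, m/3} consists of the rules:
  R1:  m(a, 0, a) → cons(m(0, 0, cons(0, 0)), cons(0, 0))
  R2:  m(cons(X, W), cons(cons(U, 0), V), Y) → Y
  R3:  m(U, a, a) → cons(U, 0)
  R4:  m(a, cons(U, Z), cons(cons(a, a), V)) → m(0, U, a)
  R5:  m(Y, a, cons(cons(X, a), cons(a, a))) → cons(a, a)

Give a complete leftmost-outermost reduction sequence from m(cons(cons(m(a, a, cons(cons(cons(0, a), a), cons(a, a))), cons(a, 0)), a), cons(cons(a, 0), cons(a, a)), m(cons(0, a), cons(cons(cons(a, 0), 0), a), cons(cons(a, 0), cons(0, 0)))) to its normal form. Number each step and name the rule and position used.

1. m(cons(cons(m(a, a, cons(cons(cons(0, a), a), cons(a, a))), cons(a, 0)), a), cons(cons(a, 0), cons(a, a)), m(cons(0, a), cons(cons(cons(a, 0), 0), a), cons(cons(a, 0), cons(0, 0))))  →  m(cons(0, a), cons(cons(cons(a, 0), 0), a), cons(cons(a, 0), cons(0, 0)))   [R2 at ε]
2. m(cons(0, a), cons(cons(cons(a, 0), 0), a), cons(cons(a, 0), cons(0, 0)))  →  cons(cons(a, 0), cons(0, 0))   [R2 at ε]

cons(cons(a, 0), cons(0, 0))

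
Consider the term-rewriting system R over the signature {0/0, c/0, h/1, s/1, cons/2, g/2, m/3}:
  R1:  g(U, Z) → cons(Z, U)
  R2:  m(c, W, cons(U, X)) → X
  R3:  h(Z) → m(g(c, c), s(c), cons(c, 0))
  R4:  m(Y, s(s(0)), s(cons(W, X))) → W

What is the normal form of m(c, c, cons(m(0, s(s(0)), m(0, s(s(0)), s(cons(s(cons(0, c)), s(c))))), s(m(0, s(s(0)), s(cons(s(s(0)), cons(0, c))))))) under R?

1. m(c, c, cons(m(0, s(s(0)), m(0, s(s(0)), s(cons(s(cons(0, c)), s(c))))), s(m(0, s(s(0)), s(cons(s(s(0)), cons(0, c)))))))  →  s(m(0, s(s(0)), s(cons(s(s(0)), cons(0, c)))))   [R2 at ε]
2. s(m(0, s(s(0)), s(cons(s(s(0)), cons(0, c)))))  →  s(s(s(0)))   [R4 at 1]

s(s(s(0)))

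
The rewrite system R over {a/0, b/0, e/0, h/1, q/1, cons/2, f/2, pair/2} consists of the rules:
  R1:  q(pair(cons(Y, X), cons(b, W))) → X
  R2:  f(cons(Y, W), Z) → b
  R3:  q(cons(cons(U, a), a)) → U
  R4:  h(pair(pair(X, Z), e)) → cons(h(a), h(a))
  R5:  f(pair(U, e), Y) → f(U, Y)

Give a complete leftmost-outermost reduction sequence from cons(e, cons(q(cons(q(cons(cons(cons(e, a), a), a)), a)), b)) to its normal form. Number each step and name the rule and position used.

cons(e, cons(e, b))

1. cons(e, cons(q(cons(q(cons(cons(cons(e, a), a), a)), a)), b))  →  cons(e, cons(q(cons(cons(e, a), a)), b))   [R3 at 2.1.1.1]
2. cons(e, cons(q(cons(cons(e, a), a)), b))  →  cons(e, cons(e, b))   [R3 at 2.1]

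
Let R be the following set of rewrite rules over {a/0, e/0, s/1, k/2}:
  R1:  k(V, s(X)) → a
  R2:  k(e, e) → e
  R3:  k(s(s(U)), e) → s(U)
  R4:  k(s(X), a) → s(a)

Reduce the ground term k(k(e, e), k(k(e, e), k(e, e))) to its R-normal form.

1. k(k(e, e), k(k(e, e), k(e, e)))  →  k(e, k(k(e, e), k(e, e)))   [R2 at 1]
2. k(e, k(k(e, e), k(e, e)))  →  k(e, k(e, k(e, e)))   [R2 at 2.1]
3. k(e, k(e, k(e, e)))  →  k(e, k(e, e))   [R2 at 2.2]
4. k(e, k(e, e))  →  k(e, e)   [R2 at 2]
5. k(e, e)  →  e   [R2 at ε]

e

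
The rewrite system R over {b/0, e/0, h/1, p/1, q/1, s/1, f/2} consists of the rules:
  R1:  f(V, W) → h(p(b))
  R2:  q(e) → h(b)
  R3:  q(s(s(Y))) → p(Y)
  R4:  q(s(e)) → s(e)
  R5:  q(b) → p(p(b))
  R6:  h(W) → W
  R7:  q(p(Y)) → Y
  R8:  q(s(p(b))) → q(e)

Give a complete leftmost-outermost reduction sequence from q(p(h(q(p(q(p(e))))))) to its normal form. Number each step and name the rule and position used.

1. q(p(h(q(p(q(p(e)))))))  →  h(q(p(q(p(e)))))   [R7 at ε]
2. h(q(p(q(p(e)))))  →  q(p(q(p(e))))   [R6 at ε]
3. q(p(q(p(e))))  →  q(p(e))   [R7 at ε]
4. q(p(e))  →  e   [R7 at ε]

e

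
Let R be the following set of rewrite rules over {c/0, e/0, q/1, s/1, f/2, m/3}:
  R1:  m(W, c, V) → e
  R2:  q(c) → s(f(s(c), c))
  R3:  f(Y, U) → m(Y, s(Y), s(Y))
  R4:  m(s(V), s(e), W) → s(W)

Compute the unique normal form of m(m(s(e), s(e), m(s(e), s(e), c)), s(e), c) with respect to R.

s(c)

1. m(m(s(e), s(e), m(s(e), s(e), c)), s(e), c)  →  m(s(m(s(e), s(e), c)), s(e), c)   [R4 at 1]
2. m(s(m(s(e), s(e), c)), s(e), c)  →  s(c)   [R4 at ε]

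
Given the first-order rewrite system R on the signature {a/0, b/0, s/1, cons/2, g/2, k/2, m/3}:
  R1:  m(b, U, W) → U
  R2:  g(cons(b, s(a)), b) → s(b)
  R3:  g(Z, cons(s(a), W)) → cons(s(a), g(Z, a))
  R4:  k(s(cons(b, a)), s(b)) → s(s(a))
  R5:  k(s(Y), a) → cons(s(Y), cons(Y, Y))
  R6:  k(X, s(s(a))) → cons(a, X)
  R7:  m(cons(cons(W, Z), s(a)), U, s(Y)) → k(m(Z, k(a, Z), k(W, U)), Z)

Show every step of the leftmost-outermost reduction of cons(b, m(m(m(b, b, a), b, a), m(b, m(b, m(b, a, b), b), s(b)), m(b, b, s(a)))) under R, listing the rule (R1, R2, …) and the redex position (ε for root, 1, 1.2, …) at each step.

cons(b, a)

1. cons(b, m(m(m(b, b, a), b, a), m(b, m(b, m(b, a, b), b), s(b)), m(b, b, s(a))))  →  cons(b, m(m(b, b, a), m(b, m(b, m(b, a, b), b), s(b)), m(b, b, s(a))))   [R1 at 2.1.1]
2. cons(b, m(m(b, b, a), m(b, m(b, m(b, a, b), b), s(b)), m(b, b, s(a))))  →  cons(b, m(b, m(b, m(b, m(b, a, b), b), s(b)), m(b, b, s(a))))   [R1 at 2.1]
3. cons(b, m(b, m(b, m(b, m(b, a, b), b), s(b)), m(b, b, s(a))))  →  cons(b, m(b, m(b, m(b, a, b), b), s(b)))   [R1 at 2]
4. cons(b, m(b, m(b, m(b, a, b), b), s(b)))  →  cons(b, m(b, m(b, a, b), b))   [R1 at 2]
5. cons(b, m(b, m(b, a, b), b))  →  cons(b, m(b, a, b))   [R1 at 2]
6. cons(b, m(b, a, b))  →  cons(b, a)   [R1 at 2]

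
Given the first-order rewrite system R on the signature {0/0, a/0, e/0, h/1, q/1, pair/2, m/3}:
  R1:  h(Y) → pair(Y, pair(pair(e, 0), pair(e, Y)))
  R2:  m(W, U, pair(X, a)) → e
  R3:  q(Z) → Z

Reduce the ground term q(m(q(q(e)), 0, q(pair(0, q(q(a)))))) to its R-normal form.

e

1. q(m(q(q(e)), 0, q(pair(0, q(q(a))))))  →  m(q(q(e)), 0, q(pair(0, q(q(a)))))   [R3 at ε]
2. m(q(q(e)), 0, q(pair(0, q(q(a)))))  →  m(q(e), 0, q(pair(0, q(q(a)))))   [R3 at 1]
3. m(q(e), 0, q(pair(0, q(q(a)))))  →  m(e, 0, q(pair(0, q(q(a)))))   [R3 at 1]
4. m(e, 0, q(pair(0, q(q(a)))))  →  m(e, 0, pair(0, q(q(a))))   [R3 at 3]
5. m(e, 0, pair(0, q(q(a))))  →  m(e, 0, pair(0, q(a)))   [R3 at 3.2]
6. m(e, 0, pair(0, q(a)))  →  m(e, 0, pair(0, a))   [R3 at 3.2]
7. m(e, 0, pair(0, a))  →  e   [R2 at ε]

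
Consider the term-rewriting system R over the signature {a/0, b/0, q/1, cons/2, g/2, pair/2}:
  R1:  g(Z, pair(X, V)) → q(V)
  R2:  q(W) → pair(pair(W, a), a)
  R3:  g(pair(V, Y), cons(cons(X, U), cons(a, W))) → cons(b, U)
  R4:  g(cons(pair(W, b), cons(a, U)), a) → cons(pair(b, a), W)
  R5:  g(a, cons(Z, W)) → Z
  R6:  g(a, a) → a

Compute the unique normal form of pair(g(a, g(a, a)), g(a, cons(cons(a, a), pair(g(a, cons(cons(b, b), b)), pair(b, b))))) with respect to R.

pair(a, cons(a, a))

1. pair(g(a, g(a, a)), g(a, cons(cons(a, a), pair(g(a, cons(cons(b, b), b)), pair(b, b)))))  →  pair(g(a, a), g(a, cons(cons(a, a), pair(g(a, cons(cons(b, b), b)), pair(b, b)))))   [R6 at 1.2]
2. pair(g(a, a), g(a, cons(cons(a, a), pair(g(a, cons(cons(b, b), b)), pair(b, b)))))  →  pair(a, g(a, cons(cons(a, a), pair(g(a, cons(cons(b, b), b)), pair(b, b)))))   [R6 at 1]
3. pair(a, g(a, cons(cons(a, a), pair(g(a, cons(cons(b, b), b)), pair(b, b)))))  →  pair(a, cons(a, a))   [R5 at 2]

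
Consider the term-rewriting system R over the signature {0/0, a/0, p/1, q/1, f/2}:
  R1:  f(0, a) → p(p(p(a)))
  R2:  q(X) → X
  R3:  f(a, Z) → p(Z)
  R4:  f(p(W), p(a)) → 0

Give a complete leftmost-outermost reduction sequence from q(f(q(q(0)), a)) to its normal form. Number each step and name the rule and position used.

1. q(f(q(q(0)), a))  →  f(q(q(0)), a)   [R2 at ε]
2. f(q(q(0)), a)  →  f(q(0), a)   [R2 at 1]
3. f(q(0), a)  →  f(0, a)   [R2 at 1]
4. f(0, a)  →  p(p(p(a)))   [R1 at ε]

p(p(p(a)))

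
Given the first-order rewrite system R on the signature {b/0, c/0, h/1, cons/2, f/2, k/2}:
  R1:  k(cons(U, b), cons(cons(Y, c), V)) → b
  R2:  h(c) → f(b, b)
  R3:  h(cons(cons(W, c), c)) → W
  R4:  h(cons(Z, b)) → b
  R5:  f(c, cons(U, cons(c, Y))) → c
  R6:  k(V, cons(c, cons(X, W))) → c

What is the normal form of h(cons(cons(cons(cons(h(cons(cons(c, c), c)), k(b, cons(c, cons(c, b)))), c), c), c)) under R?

1. h(cons(cons(cons(cons(h(cons(cons(c, c), c)), k(b, cons(c, cons(c, b)))), c), c), c))  →  cons(cons(h(cons(cons(c, c), c)), k(b, cons(c, cons(c, b)))), c)   [R3 at ε]
2. cons(cons(h(cons(cons(c, c), c)), k(b, cons(c, cons(c, b)))), c)  →  cons(cons(c, k(b, cons(c, cons(c, b)))), c)   [R3 at 1.1]
3. cons(cons(c, k(b, cons(c, cons(c, b)))), c)  →  cons(cons(c, c), c)   [R6 at 1.2]

cons(cons(c, c), c)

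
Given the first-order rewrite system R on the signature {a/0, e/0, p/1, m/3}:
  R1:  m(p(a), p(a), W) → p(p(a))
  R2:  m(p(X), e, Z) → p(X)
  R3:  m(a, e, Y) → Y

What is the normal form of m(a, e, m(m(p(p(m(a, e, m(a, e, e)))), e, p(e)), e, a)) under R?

p(p(e))

1. m(a, e, m(m(p(p(m(a, e, m(a, e, e)))), e, p(e)), e, a))  →  m(m(p(p(m(a, e, m(a, e, e)))), e, p(e)), e, a)   [R3 at ε]
2. m(m(p(p(m(a, e, m(a, e, e)))), e, p(e)), e, a)  →  m(p(p(m(a, e, m(a, e, e)))), e, a)   [R2 at 1]
3. m(p(p(m(a, e, m(a, e, e)))), e, a)  →  p(p(m(a, e, m(a, e, e))))   [R2 at ε]
4. p(p(m(a, e, m(a, e, e))))  →  p(p(m(a, e, e)))   [R3 at 1.1]
5. p(p(m(a, e, e)))  →  p(p(e))   [R3 at 1.1]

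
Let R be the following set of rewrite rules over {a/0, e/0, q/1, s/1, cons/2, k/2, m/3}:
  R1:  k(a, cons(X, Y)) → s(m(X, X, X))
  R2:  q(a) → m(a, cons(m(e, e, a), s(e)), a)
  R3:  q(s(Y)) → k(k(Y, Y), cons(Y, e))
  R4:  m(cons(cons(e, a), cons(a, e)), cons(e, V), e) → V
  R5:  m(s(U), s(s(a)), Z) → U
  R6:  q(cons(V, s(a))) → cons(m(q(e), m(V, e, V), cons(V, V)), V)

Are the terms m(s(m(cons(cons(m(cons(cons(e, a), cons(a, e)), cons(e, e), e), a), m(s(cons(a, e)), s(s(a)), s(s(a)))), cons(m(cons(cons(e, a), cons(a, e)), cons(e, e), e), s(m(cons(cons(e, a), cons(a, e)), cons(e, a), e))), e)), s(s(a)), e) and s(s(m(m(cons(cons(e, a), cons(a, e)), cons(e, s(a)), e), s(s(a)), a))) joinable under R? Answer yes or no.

Reduce t₁ = m(s(m(cons(cons(m(cons(cons(e, a), cons(a, e)), cons(e, e), e), a), m(s(cons(a, e)), s(s(a)), s(s(a)))), cons(m(cons(cons(e, a), cons(a, e)), cons(e, e), e), s(m(cons(cons(e, a), cons(a, e)), cons(e, a), e))), e)), s(s(a)), e):
1. m(s(m(cons(cons(m(cons(cons(e, a), cons(a, e)), cons(e, e), e), a), m(s(cons(a, e)), s(s(a)), s(s(a)))), cons(m(cons(cons(e, a), cons(a, e)), cons(e, e), e), s(m(cons(cons(e, a), cons(a, e)), cons(e, a), e))), e)), s(s(a)), e)  →  m(cons(cons(m(cons(cons(e, a), cons(a, e)), cons(e, e), e), a), m(s(cons(a, e)), s(s(a)), s(s(a)))), cons(m(cons(cons(e, a), cons(a, e)), cons(e, e), e), s(m(cons(cons(e, a), cons(a, e)), cons(e, a), e))), e)   [R5 at ε]
2. m(cons(cons(m(cons(cons(e, a), cons(a, e)), cons(e, e), e), a), m(s(cons(a, e)), s(s(a)), s(s(a)))), cons(m(cons(cons(e, a), cons(a, e)), cons(e, e), e), s(m(cons(cons(e, a), cons(a, e)), cons(e, a), e))), e)  →  m(cons(cons(e, a), m(s(cons(a, e)), s(s(a)), s(s(a)))), cons(m(cons(cons(e, a), cons(a, e)), cons(e, e), e), s(m(cons(cons(e, a), cons(a, e)), cons(e, a), e))), e)   [R4 at 1.1.1]
3. m(cons(cons(e, a), m(s(cons(a, e)), s(s(a)), s(s(a)))), cons(m(cons(cons(e, a), cons(a, e)), cons(e, e), e), s(m(cons(cons(e, a), cons(a, e)), cons(e, a), e))), e)  →  m(cons(cons(e, a), cons(a, e)), cons(m(cons(cons(e, a), cons(a, e)), cons(e, e), e), s(m(cons(cons(e, a), cons(a, e)), cons(e, a), e))), e)   [R5 at 1.2]
4. m(cons(cons(e, a), cons(a, e)), cons(m(cons(cons(e, a), cons(a, e)), cons(e, e), e), s(m(cons(cons(e, a), cons(a, e)), cons(e, a), e))), e)  →  m(cons(cons(e, a), cons(a, e)), cons(e, s(m(cons(cons(e, a), cons(a, e)), cons(e, a), e))), e)   [R4 at 2.1]
5. m(cons(cons(e, a), cons(a, e)), cons(e, s(m(cons(cons(e, a), cons(a, e)), cons(e, a), e))), e)  →  s(m(cons(cons(e, a), cons(a, e)), cons(e, a), e))   [R4 at ε]
6. s(m(cons(cons(e, a), cons(a, e)), cons(e, a), e))  →  s(a)   [R4 at 1]

Reduce t₂ = s(s(m(m(cons(cons(e, a), cons(a, e)), cons(e, s(a)), e), s(s(a)), a))):
1. s(s(m(m(cons(cons(e, a), cons(a, e)), cons(e, s(a)), e), s(s(a)), a)))  →  s(s(m(s(a), s(s(a)), a)))   [R4 at 1.1.1]
2. s(s(m(s(a), s(s(a)), a)))  →  s(s(a))   [R5 at 1.1]

no — NF(t₁) = s(a), NF(t₂) = s(s(a))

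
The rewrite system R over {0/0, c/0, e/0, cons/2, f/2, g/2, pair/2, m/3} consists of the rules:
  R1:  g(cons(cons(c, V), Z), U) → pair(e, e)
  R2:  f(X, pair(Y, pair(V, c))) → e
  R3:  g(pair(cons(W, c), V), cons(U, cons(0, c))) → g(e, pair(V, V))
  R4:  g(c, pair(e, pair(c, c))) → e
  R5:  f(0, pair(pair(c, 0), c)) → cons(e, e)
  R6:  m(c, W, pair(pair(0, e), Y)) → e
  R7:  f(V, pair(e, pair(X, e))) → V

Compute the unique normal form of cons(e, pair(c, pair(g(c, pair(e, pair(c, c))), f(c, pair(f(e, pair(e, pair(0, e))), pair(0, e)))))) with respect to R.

1. cons(e, pair(c, pair(g(c, pair(e, pair(c, c))), f(c, pair(f(e, pair(e, pair(0, e))), pair(0, e))))))  →  cons(e, pair(c, pair(e, f(c, pair(f(e, pair(e, pair(0, e))), pair(0, e))))))   [R4 at 2.2.1]
2. cons(e, pair(c, pair(e, f(c, pair(f(e, pair(e, pair(0, e))), pair(0, e))))))  →  cons(e, pair(c, pair(e, f(c, pair(e, pair(0, e))))))   [R7 at 2.2.2.2.1]
3. cons(e, pair(c, pair(e, f(c, pair(e, pair(0, e))))))  →  cons(e, pair(c, pair(e, c)))   [R7 at 2.2.2]

cons(e, pair(c, pair(e, c)))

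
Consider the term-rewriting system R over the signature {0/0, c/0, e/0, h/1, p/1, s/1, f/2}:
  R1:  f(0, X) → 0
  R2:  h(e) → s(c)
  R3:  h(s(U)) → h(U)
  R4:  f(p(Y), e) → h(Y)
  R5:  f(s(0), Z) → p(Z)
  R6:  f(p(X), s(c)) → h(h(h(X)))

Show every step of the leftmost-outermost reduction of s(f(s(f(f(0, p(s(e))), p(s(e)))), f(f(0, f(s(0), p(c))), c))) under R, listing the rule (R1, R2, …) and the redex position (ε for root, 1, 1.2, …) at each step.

s(p(0))

1. s(f(s(f(f(0, p(s(e))), p(s(e)))), f(f(0, f(s(0), p(c))), c)))  →  s(f(s(f(0, p(s(e)))), f(f(0, f(s(0), p(c))), c)))   [R1 at 1.1.1.1]
2. s(f(s(f(0, p(s(e)))), f(f(0, f(s(0), p(c))), c)))  →  s(f(s(0), f(f(0, f(s(0), p(c))), c)))   [R1 at 1.1.1]
3. s(f(s(0), f(f(0, f(s(0), p(c))), c)))  →  s(p(f(f(0, f(s(0), p(c))), c)))   [R5 at 1]
4. s(p(f(f(0, f(s(0), p(c))), c)))  →  s(p(f(0, c)))   [R1 at 1.1.1]
5. s(p(f(0, c)))  →  s(p(0))   [R1 at 1.1]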